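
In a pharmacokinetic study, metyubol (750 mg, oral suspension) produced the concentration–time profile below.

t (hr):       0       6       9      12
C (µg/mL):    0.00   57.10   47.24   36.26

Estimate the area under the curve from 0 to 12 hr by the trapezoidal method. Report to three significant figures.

AUC = 453 µg/mL·hr

Trapezoidal AUC_0→12:
  [0→6]: (0.00+57.10)/2 × 6 = 171.3
  [6→9]: (57.10+47.24)/2 × 3 = 156.51
  [9→12]: (47.24+36.26)/2 × 3 = 125.25
  Sum = 453.06 µg/mL·hr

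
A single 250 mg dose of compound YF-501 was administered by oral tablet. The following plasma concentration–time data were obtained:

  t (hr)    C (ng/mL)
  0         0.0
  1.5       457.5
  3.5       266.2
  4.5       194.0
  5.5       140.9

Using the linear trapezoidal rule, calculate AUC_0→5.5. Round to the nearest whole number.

AUC = 1464 ng/mL·hr

Trapezoidal AUC_0→5.5:
  [0→1.5]: (0.0+457.5)/2 × 1.5 = 343.125
  [1.5→3.5]: (457.5+266.2)/2 × 2 = 723.7
  [3.5→4.5]: (266.2+194.0)/2 × 1 = 230.1
  [4.5→5.5]: (194.0+140.9)/2 × 1 = 167.45
  Sum = 1464.375 ng/mL·hr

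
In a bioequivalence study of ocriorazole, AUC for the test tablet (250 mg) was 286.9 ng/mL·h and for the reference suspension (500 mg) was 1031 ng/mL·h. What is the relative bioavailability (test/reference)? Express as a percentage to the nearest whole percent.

F_rel = 56%

F_rel = (AUC_test/D_test) / (AUC_ref/D_ref)
      = (286.9/250) / (1031/500)
      = 1.1476 / 2.062 = 0.5565 = 55.65%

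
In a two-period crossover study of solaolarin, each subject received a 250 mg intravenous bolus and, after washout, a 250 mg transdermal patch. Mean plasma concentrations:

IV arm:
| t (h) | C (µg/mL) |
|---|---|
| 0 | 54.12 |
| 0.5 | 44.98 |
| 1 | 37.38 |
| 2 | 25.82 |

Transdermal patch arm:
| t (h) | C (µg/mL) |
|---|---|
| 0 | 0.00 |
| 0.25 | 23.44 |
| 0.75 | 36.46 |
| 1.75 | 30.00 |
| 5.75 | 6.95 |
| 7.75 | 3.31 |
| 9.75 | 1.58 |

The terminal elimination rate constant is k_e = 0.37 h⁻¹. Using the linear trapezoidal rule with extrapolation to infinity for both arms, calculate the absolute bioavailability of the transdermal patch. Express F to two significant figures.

Trapezoidal AUC_0→2 (IV):
  [0→0.5]: (54.12+44.98)/2 × 0.5 = 24.775
  [0.5→1]: (44.98+37.38)/2 × 0.5 = 20.59
  [1→2]: (37.38+25.82)/2 × 1 = 31.6
  Sum = 76.965 µg/mL·h
IV tail: 25.82/0.37 = 69.784; AUC_iv,0→∞ = 76.965 + 69.784 = 146.749 µg/mL·h
Trapezoidal AUC_0→9.75 (transdermal patch):
  [0→0.25]: (0.00+23.44)/2 × 0.25 = 2.93
  [0.25→0.75]: (23.44+36.46)/2 × 0.5 = 14.975
  [0.75→1.75]: (36.46+30.00)/2 × 1 = 33.23
  [1.75→5.75]: (30.00+6.95)/2 × 4 = 73.9
  [5.75→7.75]: (6.95+3.31)/2 × 2 = 10.26
  [7.75→9.75]: (3.31+1.58)/2 × 2 = 4.89
  Sum = 140.185 µg/mL·h
transdermal patch tail: 1.58/0.37 = 4.270; AUC_ev,0→∞ = 140.185 + 4.270 = 144.455 µg/mL·h
F = (AUC_ev/D_ev)/(AUC_iv/D_iv) = (144.455/250)/(146.749/250) = 0.57782/0.586996 = 0.9844

F = 0.98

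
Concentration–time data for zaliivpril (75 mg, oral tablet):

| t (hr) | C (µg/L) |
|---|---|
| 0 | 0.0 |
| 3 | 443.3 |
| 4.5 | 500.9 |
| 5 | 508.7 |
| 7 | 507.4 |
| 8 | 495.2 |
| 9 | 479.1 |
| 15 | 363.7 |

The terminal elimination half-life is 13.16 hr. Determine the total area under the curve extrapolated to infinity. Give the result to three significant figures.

AUC = 13100 µg/L·hr

Trapezoidal AUC_0→15:
  [0→3]: (0.0+443.3)/2 × 3 = 664.95
  [3→4.5]: (443.3+500.9)/2 × 1.5 = 708.15
  [4.5→5]: (500.9+508.7)/2 × 0.5 = 252.4
  [5→7]: (508.7+507.4)/2 × 2 = 1016.1
  [7→8]: (507.4+495.2)/2 × 1 = 501.3
  [8→9]: (495.2+479.1)/2 × 1 = 487.15
  [9→15]: (479.1+363.7)/2 × 6 = 2528.4
  Sum = 6158.45 µg/L·hr
k_e = ln2 / t½ = 0.693147 / 13.16 = 0.0527 hr^-1
Extrapolated tail: C_last / k_e = 363.7 / 0.0527 = 6901.328
AUC_0→∞ = 6158.45 + 6901.328 = 13059.778 µg/L·hr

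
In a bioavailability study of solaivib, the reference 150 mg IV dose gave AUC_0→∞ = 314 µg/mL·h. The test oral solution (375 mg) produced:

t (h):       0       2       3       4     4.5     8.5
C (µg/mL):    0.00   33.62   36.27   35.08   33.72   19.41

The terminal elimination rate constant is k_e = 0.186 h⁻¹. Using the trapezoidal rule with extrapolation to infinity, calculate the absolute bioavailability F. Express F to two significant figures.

Trapezoidal AUC_0→8.5 (oral solution):
  [0→2]: (0.00+33.62)/2 × 2 = 33.62
  [2→3]: (33.62+36.27)/2 × 1 = 34.945
  [3→4]: (36.27+35.08)/2 × 1 = 35.675
  [4→4.5]: (35.08+33.72)/2 × 0.5 = 17.2
  [4.5→8.5]: (33.72+19.41)/2 × 4 = 106.26
  Sum = 227.7 µg/mL·h
Tail: C_last/k_e = 19.41/0.186 = 104.355
AUC_0→∞ (oral solution) = 227.7 + 104.355 = 332.055 µg/mL·h
F = (AUC_ev/D_ev)/(AUC_iv/D_iv) = (332.055/375)/(314/150) = 0.88548/2.09333 = 0.4230

F = 0.42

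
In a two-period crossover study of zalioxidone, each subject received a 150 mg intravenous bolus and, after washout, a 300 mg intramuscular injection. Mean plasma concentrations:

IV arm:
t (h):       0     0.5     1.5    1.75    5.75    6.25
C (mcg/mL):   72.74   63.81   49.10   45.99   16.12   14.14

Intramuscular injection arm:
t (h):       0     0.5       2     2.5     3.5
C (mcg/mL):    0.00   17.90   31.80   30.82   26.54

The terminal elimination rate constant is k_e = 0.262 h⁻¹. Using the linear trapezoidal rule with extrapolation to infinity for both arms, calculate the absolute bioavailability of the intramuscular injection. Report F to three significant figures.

Trapezoidal AUC_0→6.25 (IV):
  [0→0.5]: (72.74+63.81)/2 × 0.5 = 34.1375
  [0.5→1.5]: (63.81+49.10)/2 × 1 = 56.455
  [1.5→1.75]: (49.10+45.99)/2 × 0.25 = 11.88625
  [1.75→5.75]: (45.99+16.12)/2 × 4 = 124.22
  [5.75→6.25]: (16.12+14.14)/2 × 0.5 = 7.565
  Sum = 234.26375 mcg/mL·h
IV tail: 14.14/0.262 = 53.969; AUC_iv,0→∞ = 234.26375 + 53.969 = 288.23275 mcg/mL·h
Trapezoidal AUC_0→3.5 (intramuscular injection):
  [0→0.5]: (0.00+17.90)/2 × 0.5 = 4.475
  [0.5→2]: (17.90+31.80)/2 × 1.5 = 37.275
  [2→2.5]: (31.80+30.82)/2 × 0.5 = 15.655
  [2.5→3.5]: (30.82+26.54)/2 × 1 = 28.68
  Sum = 86.085 mcg/mL·h
intramuscular injection tail: 26.54/0.262 = 101.298; AUC_ev,0→∞ = 86.085 + 101.298 = 187.383 mcg/mL·h
F = (AUC_ev/D_ev)/(AUC_iv/D_iv) = (187.383/300)/(288.23275/150) = 0.62461/1.92155 = 0.3251

F = 0.325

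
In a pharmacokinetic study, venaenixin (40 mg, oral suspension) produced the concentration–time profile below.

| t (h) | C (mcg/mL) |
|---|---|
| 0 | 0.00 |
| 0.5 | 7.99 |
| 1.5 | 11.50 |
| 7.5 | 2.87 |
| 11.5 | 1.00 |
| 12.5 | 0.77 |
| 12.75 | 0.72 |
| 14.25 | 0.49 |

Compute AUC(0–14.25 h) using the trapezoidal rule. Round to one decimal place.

Trapezoidal AUC_0→14.25:
  [0→0.5]: (0.00+7.99)/2 × 0.5 = 1.9975
  [0.5→1.5]: (7.99+11.50)/2 × 1 = 9.745
  [1.5→7.5]: (11.50+2.87)/2 × 6 = 43.11
  [7.5→11.5]: (2.87+1.00)/2 × 4 = 7.74
  [11.5→12.5]: (1.00+0.77)/2 × 1 = 0.885
  [12.5→12.75]: (0.77+0.72)/2 × 0.25 = 0.18625
  [12.75→14.25]: (0.72+0.49)/2 × 1.5 = 0.9075
  Sum = 64.57125 mcg/mL·h

AUC = 64.6 mcg/mL·h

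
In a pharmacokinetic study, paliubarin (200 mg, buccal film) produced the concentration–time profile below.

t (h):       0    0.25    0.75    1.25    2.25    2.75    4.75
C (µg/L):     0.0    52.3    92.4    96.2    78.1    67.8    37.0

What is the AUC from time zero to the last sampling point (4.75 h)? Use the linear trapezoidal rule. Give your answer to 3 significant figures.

Trapezoidal AUC_0→4.75:
  [0→0.25]: (0.0+52.3)/2 × 0.25 = 6.5375
  [0.25→0.75]: (52.3+92.4)/2 × 0.5 = 36.175
  [0.75→1.25]: (92.4+96.2)/2 × 0.5 = 47.15
  [1.25→2.25]: (96.2+78.1)/2 × 1 = 87.15
  [2.25→2.75]: (78.1+67.8)/2 × 0.5 = 36.475
  [2.75→4.75]: (67.8+37.0)/2 × 2 = 104.8
  Sum = 318.2875 µg/L·h

AUC = 318 µg/L·h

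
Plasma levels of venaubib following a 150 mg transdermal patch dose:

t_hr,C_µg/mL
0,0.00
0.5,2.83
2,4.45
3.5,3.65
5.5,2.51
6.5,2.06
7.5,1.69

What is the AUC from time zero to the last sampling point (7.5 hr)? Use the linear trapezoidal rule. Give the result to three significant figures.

AUC = 22.6 µg/mL·hr

Trapezoidal AUC_0→7.5:
  [0→0.5]: (0.00+2.83)/2 × 0.5 = 0.7075
  [0.5→2]: (2.83+4.45)/2 × 1.5 = 5.46
  [2→3.5]: (4.45+3.65)/2 × 1.5 = 6.075
  [3.5→5.5]: (3.65+2.51)/2 × 2 = 6.16
  [5.5→6.5]: (2.51+2.06)/2 × 1 = 2.285
  [6.5→7.5]: (2.06+1.69)/2 × 1 = 1.875
  Sum = 22.5625 µg/mL·hr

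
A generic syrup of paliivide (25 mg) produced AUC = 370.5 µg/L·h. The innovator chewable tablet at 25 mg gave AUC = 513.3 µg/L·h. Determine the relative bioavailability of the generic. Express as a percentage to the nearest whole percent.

F_rel = 72%

F_rel = (AUC_test/D_test) / (AUC_ref/D_ref)
      = (370.5/25) / (513.3/25)
      = 14.82 / 20.532 = 0.7218 = 72.18%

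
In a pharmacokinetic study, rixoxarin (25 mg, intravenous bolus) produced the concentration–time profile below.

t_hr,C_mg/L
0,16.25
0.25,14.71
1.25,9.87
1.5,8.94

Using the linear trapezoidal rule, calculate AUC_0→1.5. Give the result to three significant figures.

Trapezoidal AUC_0→1.5:
  [0→0.25]: (16.25+14.71)/2 × 0.25 = 3.87
  [0.25→1.25]: (14.71+9.87)/2 × 1 = 12.29
  [1.25→1.5]: (9.87+8.94)/2 × 0.25 = 2.35125
  Sum = 18.51125 mg/L·hr

AUC = 18.5 mg/L·hr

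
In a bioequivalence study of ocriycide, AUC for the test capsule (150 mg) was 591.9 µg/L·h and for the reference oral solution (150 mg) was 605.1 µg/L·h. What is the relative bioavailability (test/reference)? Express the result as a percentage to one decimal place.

F_rel = 97.8%

F_rel = (AUC_test/D_test) / (AUC_ref/D_ref)
      = (591.9/150) / (605.1/150)
      = 3.946 / 4.034 = 0.9782 = 97.82%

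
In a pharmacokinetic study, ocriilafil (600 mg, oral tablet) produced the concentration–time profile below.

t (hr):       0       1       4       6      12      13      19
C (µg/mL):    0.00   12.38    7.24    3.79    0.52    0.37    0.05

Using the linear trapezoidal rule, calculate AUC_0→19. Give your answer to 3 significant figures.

AUC = 61.3 µg/mL·hr

Trapezoidal AUC_0→19:
  [0→1]: (0.00+12.38)/2 × 1 = 6.19
  [1→4]: (12.38+7.24)/2 × 3 = 29.43
  [4→6]: (7.24+3.79)/2 × 2 = 11.03
  [6→12]: (3.79+0.52)/2 × 6 = 12.93
  [12→13]: (0.52+0.37)/2 × 1 = 0.445
  [13→19]: (0.37+0.05)/2 × 6 = 1.26
  Sum = 61.285 µg/mL·hr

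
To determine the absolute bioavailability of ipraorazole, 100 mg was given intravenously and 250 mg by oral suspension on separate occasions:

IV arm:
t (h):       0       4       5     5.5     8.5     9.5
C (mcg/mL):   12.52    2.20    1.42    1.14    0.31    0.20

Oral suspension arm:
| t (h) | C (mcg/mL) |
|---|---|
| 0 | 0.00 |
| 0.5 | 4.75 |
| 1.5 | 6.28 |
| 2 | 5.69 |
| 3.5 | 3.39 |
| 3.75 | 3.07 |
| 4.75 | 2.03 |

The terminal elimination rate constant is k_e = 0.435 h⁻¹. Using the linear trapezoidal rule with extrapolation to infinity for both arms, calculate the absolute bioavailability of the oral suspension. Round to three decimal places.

F = 0.282

Trapezoidal AUC_0→9.5 (IV):
  [0→4]: (12.52+2.20)/2 × 4 = 29.44
  [4→5]: (2.20+1.42)/2 × 1 = 1.81
  [5→5.5]: (1.42+1.14)/2 × 0.5 = 0.64
  [5.5→8.5]: (1.14+0.31)/2 × 3 = 2.175
  [8.5→9.5]: (0.31+0.20)/2 × 1 = 0.255
  Sum = 34.32 mcg/mL·h
IV tail: 0.20/0.435 = 0.460; AUC_iv,0→∞ = 34.32 + 0.460 = 34.78 mcg/mL·h
Trapezoidal AUC_0→4.75 (oral suspension):
  [0→0.5]: (0.00+4.75)/2 × 0.5 = 1.1875
  [0.5→1.5]: (4.75+6.28)/2 × 1 = 5.515
  [1.5→2]: (6.28+5.69)/2 × 0.5 = 2.9925
  [2→3.5]: (5.69+3.39)/2 × 1.5 = 6.81
  [3.5→3.75]: (3.39+3.07)/2 × 0.25 = 0.8075
  [3.75→4.75]: (3.07+2.03)/2 × 1 = 2.55
  Sum = 19.8625 mcg/mL·h
oral suspension tail: 2.03/0.435 = 4.667; AUC_ev,0→∞ = 19.8625 + 4.667 = 24.5295 mcg/mL·h
F = (AUC_ev/D_ev)/(AUC_iv/D_iv) = (24.5295/250)/(34.78/100) = 0.098118/0.3478 = 0.2821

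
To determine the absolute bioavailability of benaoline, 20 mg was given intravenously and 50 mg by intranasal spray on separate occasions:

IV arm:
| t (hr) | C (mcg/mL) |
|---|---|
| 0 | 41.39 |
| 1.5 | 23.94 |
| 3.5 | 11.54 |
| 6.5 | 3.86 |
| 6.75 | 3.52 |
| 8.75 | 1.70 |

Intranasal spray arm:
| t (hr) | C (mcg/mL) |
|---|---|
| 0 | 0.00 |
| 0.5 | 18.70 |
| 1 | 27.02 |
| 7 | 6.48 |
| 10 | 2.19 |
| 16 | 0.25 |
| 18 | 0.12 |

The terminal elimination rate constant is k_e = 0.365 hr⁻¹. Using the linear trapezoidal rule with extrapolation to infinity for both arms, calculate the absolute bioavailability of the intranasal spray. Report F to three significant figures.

F = 0.465

Trapezoidal AUC_0→8.75 (IV):
  [0→1.5]: (41.39+23.94)/2 × 1.5 = 48.9975
  [1.5→3.5]: (23.94+11.54)/2 × 2 = 35.48
  [3.5→6.5]: (11.54+3.86)/2 × 3 = 23.1
  [6.5→6.75]: (3.86+3.52)/2 × 0.25 = 0.9225
  [6.75→8.75]: (3.52+1.70)/2 × 2 = 5.22
  Sum = 113.72 mcg/mL·hr
IV tail: 1.70/0.365 = 4.658; AUC_iv,0→∞ = 113.72 + 4.658 = 118.378 mcg/mL·hr
Trapezoidal AUC_0→18 (intranasal spray):
  [0→0.5]: (0.00+18.70)/2 × 0.5 = 4.675
  [0.5→1]: (18.70+27.02)/2 × 0.5 = 11.43
  [1→7]: (27.02+6.48)/2 × 6 = 100.5
  [7→10]: (6.48+2.19)/2 × 3 = 13.005
  [10→16]: (2.19+0.25)/2 × 6 = 7.32
  [16→18]: (0.25+0.12)/2 × 2 = 0.37
  Sum = 137.3 mcg/mL·hr
intranasal spray tail: 0.12/0.365 = 0.329; AUC_ev,0→∞ = 137.3 + 0.329 = 137.629 mcg/mL·hr
F = (AUC_ev/D_ev)/(AUC_iv/D_iv) = (137.629/50)/(118.378/20) = 2.75258/5.9189 = 0.4650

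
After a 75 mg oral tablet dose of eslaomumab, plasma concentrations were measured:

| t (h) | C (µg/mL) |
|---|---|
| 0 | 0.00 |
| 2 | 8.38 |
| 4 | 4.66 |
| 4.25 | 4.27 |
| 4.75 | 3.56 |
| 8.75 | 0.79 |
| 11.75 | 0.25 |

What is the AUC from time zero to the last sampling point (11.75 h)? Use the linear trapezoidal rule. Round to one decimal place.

Trapezoidal AUC_0→11.75:
  [0→2]: (0.00+8.38)/2 × 2 = 8.38
  [2→4]: (8.38+4.66)/2 × 2 = 13.04
  [4→4.25]: (4.66+4.27)/2 × 0.25 = 1.11625
  [4.25→4.75]: (4.27+3.56)/2 × 0.5 = 1.9575
  [4.75→8.75]: (3.56+0.79)/2 × 4 = 8.7
  [8.75→11.75]: (0.79+0.25)/2 × 3 = 1.56
  Sum = 34.75375 µg/mL·h

AUC = 34.8 µg/mL·h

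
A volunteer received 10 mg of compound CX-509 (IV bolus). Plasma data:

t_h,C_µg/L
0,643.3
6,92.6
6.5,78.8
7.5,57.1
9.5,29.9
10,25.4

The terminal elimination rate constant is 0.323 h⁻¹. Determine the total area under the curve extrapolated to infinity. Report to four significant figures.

Trapezoidal AUC_0→10:
  [0→6]: (643.3+92.6)/2 × 6 = 2207.7
  [6→6.5]: (92.6+78.8)/2 × 0.5 = 42.85
  [6.5→7.5]: (78.8+57.1)/2 × 1 = 67.95
  [7.5→9.5]: (57.1+29.9)/2 × 2 = 87.0
  [9.5→10]: (29.9+25.4)/2 × 0.5 = 13.825
  Sum = 2419.325 µg/L·h
Extrapolated tail: C_last / k_e = 25.4 / 0.323 = 78.638
AUC_0→∞ = 2419.325 + 78.638 = 2497.963 µg/L·h

AUC = 2498 µg/L·h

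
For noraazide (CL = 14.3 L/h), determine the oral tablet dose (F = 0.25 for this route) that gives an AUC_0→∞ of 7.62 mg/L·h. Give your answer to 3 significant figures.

Dose = CL × AUC_0→∞ / F
     = 14.3 × 7.62 / 0.25 = 435.864 mg

Dose = 436 mg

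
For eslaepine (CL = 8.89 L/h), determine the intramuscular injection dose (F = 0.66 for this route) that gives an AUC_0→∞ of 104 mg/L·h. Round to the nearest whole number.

Dose = 1401 mg

Dose = CL × AUC_0→∞ / F
     = 8.89 × 104 / 0.66 = 1400.85 mg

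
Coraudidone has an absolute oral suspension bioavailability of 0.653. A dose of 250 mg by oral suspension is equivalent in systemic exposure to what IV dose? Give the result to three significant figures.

Systemic exposure from an extravascular dose = F × D_ev, so the equivalent IV dose is F × D_ev.
D_iv = F × D_ev = 0.653 × 250 = 163.25 mg

D_iv = 163 mg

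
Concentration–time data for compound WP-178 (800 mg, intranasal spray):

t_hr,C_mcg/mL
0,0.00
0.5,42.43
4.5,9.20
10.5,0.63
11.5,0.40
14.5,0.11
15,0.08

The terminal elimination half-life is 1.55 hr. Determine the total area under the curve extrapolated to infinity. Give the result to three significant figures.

AUC = 145 mcg/mL·hr

Trapezoidal AUC_0→15:
  [0→0.5]: (0.00+42.43)/2 × 0.5 = 10.6075
  [0.5→4.5]: (42.43+9.20)/2 × 4 = 103.26
  [4.5→10.5]: (9.20+0.63)/2 × 6 = 29.49
  [10.5→11.5]: (0.63+0.40)/2 × 1 = 0.515
  [11.5→14.5]: (0.40+0.11)/2 × 3 = 0.765
  [14.5→15]: (0.11+0.08)/2 × 0.5 = 0.0475
  Sum = 144.685 mcg/mL·hr
k_e = ln2 / t½ = 0.693147 / 1.55 = 0.4472 hr^-1
Extrapolated tail: C_last / k_e = 0.08 / 0.4472 = 0.179
AUC_0→∞ = 144.685 + 0.179 = 144.864 mcg/mL·hr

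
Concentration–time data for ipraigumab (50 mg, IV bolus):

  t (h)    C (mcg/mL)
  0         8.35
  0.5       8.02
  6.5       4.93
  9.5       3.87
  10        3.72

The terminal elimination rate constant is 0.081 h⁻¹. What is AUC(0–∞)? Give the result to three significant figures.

AUC = 104 mcg/mL·h

Trapezoidal AUC_0→10:
  [0→0.5]: (8.35+8.02)/2 × 0.5 = 4.0925
  [0.5→6.5]: (8.02+4.93)/2 × 6 = 38.85
  [6.5→9.5]: (4.93+3.87)/2 × 3 = 13.2
  [9.5→10]: (3.87+3.72)/2 × 0.5 = 1.8975
  Sum = 58.04 mcg/mL·h
Extrapolated tail: C_last / k_e = 3.72 / 0.081 = 45.926
AUC_0→∞ = 58.04 + 45.926 = 103.966 mcg/mL·h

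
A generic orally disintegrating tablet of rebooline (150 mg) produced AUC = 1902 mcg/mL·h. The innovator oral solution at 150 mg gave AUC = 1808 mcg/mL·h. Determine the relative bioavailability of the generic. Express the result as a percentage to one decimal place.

F_rel = 105.2%

F_rel = (AUC_test/D_test) / (AUC_ref/D_ref)
      = (1902/150) / (1808/150)
      = 12.68 / 12.0533 = 1.0520 = 105.20%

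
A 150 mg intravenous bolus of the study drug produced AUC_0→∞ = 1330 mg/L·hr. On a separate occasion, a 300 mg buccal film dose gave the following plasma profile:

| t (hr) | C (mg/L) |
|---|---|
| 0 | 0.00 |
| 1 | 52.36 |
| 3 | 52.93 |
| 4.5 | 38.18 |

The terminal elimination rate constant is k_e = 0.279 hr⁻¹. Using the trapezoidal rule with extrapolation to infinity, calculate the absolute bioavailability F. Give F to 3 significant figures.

Trapezoidal AUC_0→4.5 (buccal film):
  [0→1]: (0.00+52.36)/2 × 1 = 26.18
  [1→3]: (52.36+52.93)/2 × 2 = 105.29
  [3→4.5]: (52.93+38.18)/2 × 1.5 = 68.3325
  Sum = 199.8025 mg/L·hr
Tail: C_last/k_e = 38.18/0.279 = 136.846
AUC_0→∞ (buccal film) = 199.8025 + 136.846 = 336.6485 mg/L·hr
F = (AUC_ev/D_ev)/(AUC_iv/D_iv) = (336.6485/300)/(1330/150) = 1.12216/8.86667 = 0.1266

F = 0.127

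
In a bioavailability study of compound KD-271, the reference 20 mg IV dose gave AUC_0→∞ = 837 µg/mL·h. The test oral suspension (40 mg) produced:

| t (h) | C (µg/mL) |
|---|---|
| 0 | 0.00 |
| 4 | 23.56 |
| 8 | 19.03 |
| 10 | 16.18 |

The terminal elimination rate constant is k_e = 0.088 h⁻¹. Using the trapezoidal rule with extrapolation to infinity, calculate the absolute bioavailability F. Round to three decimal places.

F = 0.210

Trapezoidal AUC_0→10 (oral suspension):
  [0→4]: (0.00+23.56)/2 × 4 = 47.12
  [4→8]: (23.56+19.03)/2 × 4 = 85.18
  [8→10]: (19.03+16.18)/2 × 2 = 35.21
  Sum = 167.51 µg/mL·h
Tail: C_last/k_e = 16.18/0.088 = 183.864
AUC_0→∞ (oral suspension) = 167.51 + 183.864 = 351.374 µg/mL·h
F = (AUC_ev/D_ev)/(AUC_iv/D_iv) = (351.374/40)/(837/20) = 8.78435/41.85 = 0.2099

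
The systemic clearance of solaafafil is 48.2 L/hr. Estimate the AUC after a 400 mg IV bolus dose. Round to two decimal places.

AUC = 8.30 mg/L·hr

AUC_0→∞ = Dose_iv / CL
        = 400 / 48.2 = 8.29876 mg/L·hr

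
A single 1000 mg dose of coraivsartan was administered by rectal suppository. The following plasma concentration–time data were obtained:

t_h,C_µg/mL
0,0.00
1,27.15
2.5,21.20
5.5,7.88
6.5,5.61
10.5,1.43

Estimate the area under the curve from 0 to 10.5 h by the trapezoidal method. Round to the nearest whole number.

AUC = 114 µg/mL·h

Trapezoidal AUC_0→10.5:
  [0→1]: (0.00+27.15)/2 × 1 = 13.575
  [1→2.5]: (27.15+21.20)/2 × 1.5 = 36.2625
  [2.5→5.5]: (21.20+7.88)/2 × 3 = 43.62
  [5.5→6.5]: (7.88+5.61)/2 × 1 = 6.745
  [6.5→10.5]: (5.61+1.43)/2 × 4 = 14.08
  Sum = 114.2825 µg/mL·h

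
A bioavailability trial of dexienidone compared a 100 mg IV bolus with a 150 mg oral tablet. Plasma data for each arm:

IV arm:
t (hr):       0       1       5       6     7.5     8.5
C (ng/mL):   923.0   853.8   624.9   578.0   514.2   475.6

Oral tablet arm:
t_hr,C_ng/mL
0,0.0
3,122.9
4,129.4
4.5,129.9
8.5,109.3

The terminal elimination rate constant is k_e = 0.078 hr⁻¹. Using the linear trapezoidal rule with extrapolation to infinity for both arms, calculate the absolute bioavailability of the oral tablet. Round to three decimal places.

F = 0.127

Trapezoidal AUC_0→8.5 (IV):
  [0→1]: (923.0+853.8)/2 × 1 = 888.4
  [1→5]: (853.8+624.9)/2 × 4 = 2957.4
  [5→6]: (624.9+578.0)/2 × 1 = 601.45
  [6→7.5]: (578.0+514.2)/2 × 1.5 = 819.15
  [7.5→8.5]: (514.2+475.6)/2 × 1 = 494.9
  Sum = 5761.3 ng/mL·hr
IV tail: 475.6/0.078 = 6097.436; AUC_iv,0→∞ = 5761.3 + 6097.436 = 11858.736 ng/mL·hr
Trapezoidal AUC_0→8.5 (oral tablet):
  [0→3]: (0.0+122.9)/2 × 3 = 184.35
  [3→4]: (122.9+129.4)/2 × 1 = 126.15
  [4→4.5]: (129.4+129.9)/2 × 0.5 = 64.825
  [4.5→8.5]: (129.9+109.3)/2 × 4 = 478.4
  Sum = 853.725 ng/mL·hr
oral tablet tail: 109.3/0.078 = 1401.282; AUC_ev,0→∞ = 853.725 + 1401.282 = 2255.007 ng/mL·hr
F = (AUC_ev/D_ev)/(AUC_iv/D_iv) = (2255.007/150)/(11858.736/100) = 15.03338/118.58736 = 0.1268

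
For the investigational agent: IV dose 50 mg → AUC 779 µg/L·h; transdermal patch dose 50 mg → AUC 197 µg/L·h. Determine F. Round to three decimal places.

F = 0.253

F = (AUC_ev / D_ev) / (AUC_iv / D_iv)
  = (197/50) / (779/50)
  = 3.94 / 15.58 = 0.2529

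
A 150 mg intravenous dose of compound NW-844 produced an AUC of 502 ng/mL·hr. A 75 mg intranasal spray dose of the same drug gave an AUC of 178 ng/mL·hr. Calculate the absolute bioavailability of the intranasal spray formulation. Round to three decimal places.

F = (AUC_ev / D_ev) / (AUC_iv / D_iv)
  = (178/75) / (502/150)
  = 2.37333 / 3.34667 = 0.7092

F = 0.709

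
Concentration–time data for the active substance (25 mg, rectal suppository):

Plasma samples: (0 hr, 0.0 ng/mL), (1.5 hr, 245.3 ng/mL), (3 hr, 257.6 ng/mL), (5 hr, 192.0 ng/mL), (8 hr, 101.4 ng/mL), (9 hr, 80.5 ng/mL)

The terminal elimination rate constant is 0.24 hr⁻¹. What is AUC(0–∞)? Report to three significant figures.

Trapezoidal AUC_0→9:
  [0→1.5]: (0.0+245.3)/2 × 1.5 = 183.975
  [1.5→3]: (245.3+257.6)/2 × 1.5 = 377.175
  [3→5]: (257.6+192.0)/2 × 2 = 449.6
  [5→8]: (192.0+101.4)/2 × 3 = 440.1
  [8→9]: (101.4+80.5)/2 × 1 = 90.95
  Sum = 1541.8 ng/mL·hr
Extrapolated tail: C_last / k_e = 80.5 / 0.24 = 335.417
AUC_0→∞ = 1541.8 + 335.417 = 1877.217 ng/mL·hr

AUC = 1880 ng/mL·hr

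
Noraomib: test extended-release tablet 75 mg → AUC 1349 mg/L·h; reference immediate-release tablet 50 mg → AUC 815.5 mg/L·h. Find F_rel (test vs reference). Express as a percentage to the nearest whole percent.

F_rel = 110%

F_rel = (AUC_test/D_test) / (AUC_ref/D_ref)
      = (1349/75) / (815.5/50)
      = 17.9867 / 16.31 = 1.1028 = 110.28%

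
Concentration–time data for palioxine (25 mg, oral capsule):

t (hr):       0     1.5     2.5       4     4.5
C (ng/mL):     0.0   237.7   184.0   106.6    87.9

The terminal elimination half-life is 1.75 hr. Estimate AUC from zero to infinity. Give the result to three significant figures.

Trapezoidal AUC_0→4.5:
  [0→1.5]: (0.0+237.7)/2 × 1.5 = 178.275
  [1.5→2.5]: (237.7+184.0)/2 × 1 = 210.85
  [2.5→4]: (184.0+106.6)/2 × 1.5 = 217.95
  [4→4.5]: (106.6+87.9)/2 × 0.5 = 48.625
  Sum = 655.7 ng/mL·hr
k_e = ln2 / t½ = 0.693147 / 1.75 = 0.3961 hr^-1
Extrapolated tail: C_last / k_e = 87.9 / 0.3961 = 221.914
AUC_0→∞ = 655.7 + 221.914 = 877.614 ng/mL·hr

AUC = 878 ng/mL·hr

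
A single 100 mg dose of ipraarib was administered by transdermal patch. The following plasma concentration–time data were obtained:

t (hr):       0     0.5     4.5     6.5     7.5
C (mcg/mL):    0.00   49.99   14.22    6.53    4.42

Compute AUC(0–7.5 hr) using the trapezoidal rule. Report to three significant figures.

AUC = 167 mcg/mL·hr

Trapezoidal AUC_0→7.5:
  [0→0.5]: (0.00+49.99)/2 × 0.5 = 12.4975
  [0.5→4.5]: (49.99+14.22)/2 × 4 = 128.42
  [4.5→6.5]: (14.22+6.53)/2 × 2 = 20.75
  [6.5→7.5]: (6.53+4.42)/2 × 1 = 5.475
  Sum = 167.1425 mcg/mL·hr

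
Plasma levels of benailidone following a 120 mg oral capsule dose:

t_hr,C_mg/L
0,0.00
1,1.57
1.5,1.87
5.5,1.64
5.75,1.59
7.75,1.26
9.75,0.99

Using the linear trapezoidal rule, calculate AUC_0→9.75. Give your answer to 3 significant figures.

AUC = 14.2 mg/L·hr

Trapezoidal AUC_0→9.75:
  [0→1]: (0.00+1.57)/2 × 1 = 0.785
  [1→1.5]: (1.57+1.87)/2 × 0.5 = 0.86
  [1.5→5.5]: (1.87+1.64)/2 × 4 = 7.02
  [5.5→5.75]: (1.64+1.59)/2 × 0.25 = 0.40375
  [5.75→7.75]: (1.59+1.26)/2 × 2 = 2.85
  [7.75→9.75]: (1.26+0.99)/2 × 2 = 2.25
  Sum = 14.16875 mg/L·hr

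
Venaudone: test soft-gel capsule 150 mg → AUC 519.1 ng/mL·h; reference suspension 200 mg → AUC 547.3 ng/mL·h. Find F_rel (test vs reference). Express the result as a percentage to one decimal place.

F_rel = (AUC_test/D_test) / (AUC_ref/D_ref)
      = (519.1/150) / (547.3/200)
      = 3.46067 / 2.7365 = 1.2646 = 126.46%

F_rel = 126.5%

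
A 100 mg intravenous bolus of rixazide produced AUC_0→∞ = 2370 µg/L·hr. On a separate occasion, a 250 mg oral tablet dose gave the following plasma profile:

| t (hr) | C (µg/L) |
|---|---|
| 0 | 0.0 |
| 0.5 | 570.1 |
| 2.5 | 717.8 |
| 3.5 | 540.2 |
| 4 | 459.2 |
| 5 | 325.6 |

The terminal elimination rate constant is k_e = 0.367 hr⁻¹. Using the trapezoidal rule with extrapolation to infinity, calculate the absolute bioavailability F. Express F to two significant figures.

F = 0.61

Trapezoidal AUC_0→5 (oral tablet):
  [0→0.5]: (0.0+570.1)/2 × 0.5 = 142.525
  [0.5→2.5]: (570.1+717.8)/2 × 2 = 1287.9
  [2.5→3.5]: (717.8+540.2)/2 × 1 = 629.0
  [3.5→4]: (540.2+459.2)/2 × 0.5 = 249.85
  [4→5]: (459.2+325.6)/2 × 1 = 392.4
  Sum = 2701.675 µg/L·hr
Tail: C_last/k_e = 325.6/0.367 = 887.193
AUC_0→∞ (oral tablet) = 2701.675 + 887.193 = 3588.868 µg/L·hr
F = (AUC_ev/D_ev)/(AUC_iv/D_iv) = (3588.868/250)/(2370/100) = 14.355472/23.7 = 0.6057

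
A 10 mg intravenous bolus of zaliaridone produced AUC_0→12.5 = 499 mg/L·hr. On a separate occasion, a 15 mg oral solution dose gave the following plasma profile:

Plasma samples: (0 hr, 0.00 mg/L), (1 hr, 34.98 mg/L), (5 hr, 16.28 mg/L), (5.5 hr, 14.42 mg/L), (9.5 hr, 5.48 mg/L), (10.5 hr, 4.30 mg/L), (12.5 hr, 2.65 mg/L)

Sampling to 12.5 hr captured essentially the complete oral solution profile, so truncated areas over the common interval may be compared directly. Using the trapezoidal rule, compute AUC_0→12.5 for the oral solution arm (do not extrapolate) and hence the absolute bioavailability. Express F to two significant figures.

Trapezoidal AUC_0→12.5 (oral solution):
  [0→1]: (0.00+34.98)/2 × 1 = 17.49
  [1→5]: (34.98+16.28)/2 × 4 = 102.52
  [5→5.5]: (16.28+14.42)/2 × 0.5 = 7.675
  [5.5→9.5]: (14.42+5.48)/2 × 4 = 39.8
  [9.5→10.5]: (5.48+4.30)/2 × 1 = 4.89
  [10.5→12.5]: (4.30+2.65)/2 × 2 = 6.95
  Sum = 179.325 mg/L·hr
F = (AUC_ev/D_ev)/(AUC_iv/D_iv) = (179.325/15)/(499/10) = 11.955/49.9 = 0.2396

F = 0.24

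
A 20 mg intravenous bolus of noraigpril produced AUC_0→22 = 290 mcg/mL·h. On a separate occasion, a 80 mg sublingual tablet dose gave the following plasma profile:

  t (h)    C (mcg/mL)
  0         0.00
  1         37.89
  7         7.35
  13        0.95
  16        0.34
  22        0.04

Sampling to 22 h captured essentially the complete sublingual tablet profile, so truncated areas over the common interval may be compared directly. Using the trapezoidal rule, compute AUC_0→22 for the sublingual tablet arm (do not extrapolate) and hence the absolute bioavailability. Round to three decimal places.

Trapezoidal AUC_0→22 (sublingual tablet):
  [0→1]: (0.00+37.89)/2 × 1 = 18.945
  [1→7]: (37.89+7.35)/2 × 6 = 135.72
  [7→13]: (7.35+0.95)/2 × 6 = 24.9
  [13→16]: (0.95+0.34)/2 × 3 = 1.935
  [16→22]: (0.34+0.04)/2 × 6 = 1.14
  Sum = 182.64 mcg/mL·h
F = (AUC_ev/D_ev)/(AUC_iv/D_iv) = (182.64/80)/(290/20) = 2.283/14.5 = 0.1574

F = 0.157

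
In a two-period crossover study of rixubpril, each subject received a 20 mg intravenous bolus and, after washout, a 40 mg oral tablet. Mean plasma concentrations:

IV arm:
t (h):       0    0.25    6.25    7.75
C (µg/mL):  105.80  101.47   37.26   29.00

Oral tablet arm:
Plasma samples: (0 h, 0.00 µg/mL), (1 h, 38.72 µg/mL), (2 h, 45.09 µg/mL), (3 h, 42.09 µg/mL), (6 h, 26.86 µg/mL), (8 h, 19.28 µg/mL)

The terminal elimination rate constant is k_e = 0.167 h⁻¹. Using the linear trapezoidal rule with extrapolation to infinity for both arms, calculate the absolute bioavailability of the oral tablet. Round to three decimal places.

Trapezoidal AUC_0→7.75 (IV):
  [0→0.25]: (105.80+101.47)/2 × 0.25 = 25.90875
  [0.25→6.25]: (101.47+37.26)/2 × 6 = 416.19
  [6.25→7.75]: (37.26+29.00)/2 × 1.5 = 49.695
  Sum = 491.79375 µg/mL·h
IV tail: 29.00/0.167 = 173.653; AUC_iv,0→∞ = 491.79375 + 173.653 = 665.44675 µg/mL·h
Trapezoidal AUC_0→8 (oral tablet):
  [0→1]: (0.00+38.72)/2 × 1 = 19.36
  [1→2]: (38.72+45.09)/2 × 1 = 41.905
  [2→3]: (45.09+42.09)/2 × 1 = 43.59
  [3→6]: (42.09+26.86)/2 × 3 = 103.425
  [6→8]: (26.86+19.28)/2 × 2 = 46.14
  Sum = 254.42 µg/mL·h
oral tablet tail: 19.28/0.167 = 115.449; AUC_ev,0→∞ = 254.42 + 115.449 = 369.869 µg/mL·h
F = (AUC_ev/D_ev)/(AUC_iv/D_iv) = (369.869/40)/(665.44675/20) = 9.246725/33.2723 = 0.2779

F = 0.278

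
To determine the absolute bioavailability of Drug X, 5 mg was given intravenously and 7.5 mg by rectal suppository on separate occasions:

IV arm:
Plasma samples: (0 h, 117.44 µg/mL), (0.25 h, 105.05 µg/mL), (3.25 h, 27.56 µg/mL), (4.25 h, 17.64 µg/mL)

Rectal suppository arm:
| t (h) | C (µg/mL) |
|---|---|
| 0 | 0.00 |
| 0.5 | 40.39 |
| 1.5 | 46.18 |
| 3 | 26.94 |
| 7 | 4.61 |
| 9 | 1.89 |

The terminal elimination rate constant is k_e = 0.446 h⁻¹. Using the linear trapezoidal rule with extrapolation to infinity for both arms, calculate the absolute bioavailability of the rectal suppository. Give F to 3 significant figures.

F = 0.420

Trapezoidal AUC_0→4.25 (IV):
  [0→0.25]: (117.44+105.05)/2 × 0.25 = 27.81125
  [0.25→3.25]: (105.05+27.56)/2 × 3 = 198.915
  [3.25→4.25]: (27.56+17.64)/2 × 1 = 22.6
  Sum = 249.32625 µg/mL·h
IV tail: 17.64/0.446 = 39.552; AUC_iv,0→∞ = 249.32625 + 39.552 = 288.87825 µg/mL·h
Trapezoidal AUC_0→9 (rectal suppository):
  [0→0.5]: (0.00+40.39)/2 × 0.5 = 10.0975
  [0.5→1.5]: (40.39+46.18)/2 × 1 = 43.285
  [1.5→3]: (46.18+26.94)/2 × 1.5 = 54.84
  [3→7]: (26.94+4.61)/2 × 4 = 63.1
  [7→9]: (4.61+1.89)/2 × 2 = 6.5
  Sum = 177.8225 µg/mL·h
rectal suppository tail: 1.89/0.446 = 4.238; AUC_ev,0→∞ = 177.8225 + 4.238 = 182.0605 µg/mL·h
F = (AUC_ev/D_ev)/(AUC_iv/D_iv) = (182.0605/7.5)/(288.87825/5) = 24.2747/57.77565 = 0.4202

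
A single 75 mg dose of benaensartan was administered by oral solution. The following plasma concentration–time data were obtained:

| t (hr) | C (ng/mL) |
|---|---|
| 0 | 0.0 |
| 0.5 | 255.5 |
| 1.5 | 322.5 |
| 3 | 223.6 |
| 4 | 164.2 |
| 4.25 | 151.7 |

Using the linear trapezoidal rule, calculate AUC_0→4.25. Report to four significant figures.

Trapezoidal AUC_0→4.25:
  [0→0.5]: (0.0+255.5)/2 × 0.5 = 63.875
  [0.5→1.5]: (255.5+322.5)/2 × 1 = 289.0
  [1.5→3]: (322.5+223.6)/2 × 1.5 = 409.575
  [3→4]: (223.6+164.2)/2 × 1 = 193.9
  [4→4.25]: (164.2+151.7)/2 × 0.25 = 39.4875
  Sum = 995.8375 ng/mL·hr

AUC = 995.8 ng/mL·hr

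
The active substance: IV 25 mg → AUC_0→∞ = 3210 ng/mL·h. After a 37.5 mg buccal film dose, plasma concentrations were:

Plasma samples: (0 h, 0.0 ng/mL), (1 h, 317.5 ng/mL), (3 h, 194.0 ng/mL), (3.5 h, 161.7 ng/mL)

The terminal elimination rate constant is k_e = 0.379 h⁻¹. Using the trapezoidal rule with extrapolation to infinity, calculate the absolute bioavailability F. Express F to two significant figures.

F = 0.25

Trapezoidal AUC_0→3.5 (buccal film):
  [0→1]: (0.0+317.5)/2 × 1 = 158.75
  [1→3]: (317.5+194.0)/2 × 2 = 511.5
  [3→3.5]: (194.0+161.7)/2 × 0.5 = 88.925
  Sum = 759.175 ng/mL·h
Tail: C_last/k_e = 161.7/0.379 = 426.649
AUC_0→∞ (buccal film) = 759.175 + 426.649 = 1185.824 ng/mL·h
F = (AUC_ev/D_ev)/(AUC_iv/D_iv) = (1185.824/37.5)/(3210/25) = 31.622/128.4 = 0.2463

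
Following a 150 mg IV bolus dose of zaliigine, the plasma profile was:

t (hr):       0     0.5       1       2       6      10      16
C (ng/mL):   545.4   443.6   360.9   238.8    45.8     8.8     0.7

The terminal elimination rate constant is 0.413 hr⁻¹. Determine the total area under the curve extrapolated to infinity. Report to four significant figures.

Trapezoidal AUC_0→16:
  [0→0.5]: (545.4+443.6)/2 × 0.5 = 247.25
  [0.5→1]: (443.6+360.9)/2 × 0.5 = 201.125
  [1→2]: (360.9+238.8)/2 × 1 = 299.85
  [2→6]: (238.8+45.8)/2 × 4 = 569.2
  [6→10]: (45.8+8.8)/2 × 4 = 109.2
  [10→16]: (8.8+0.7)/2 × 6 = 28.5
  Sum = 1455.125 ng/mL·hr
Extrapolated tail: C_last / k_e = 0.7 / 0.413 = 1.695
AUC_0→∞ = 1455.125 + 1.695 = 1456.82 ng/mL·hr

AUC = 1457 ng/mL·hr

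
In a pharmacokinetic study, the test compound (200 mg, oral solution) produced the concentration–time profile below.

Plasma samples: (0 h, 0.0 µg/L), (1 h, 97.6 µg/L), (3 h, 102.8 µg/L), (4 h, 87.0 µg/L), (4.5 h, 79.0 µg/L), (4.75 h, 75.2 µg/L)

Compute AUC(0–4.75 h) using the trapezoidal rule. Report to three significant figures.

AUC = 405 µg/L·h

Trapezoidal AUC_0→4.75:
  [0→1]: (0.0+97.6)/2 × 1 = 48.8
  [1→3]: (97.6+102.8)/2 × 2 = 200.4
  [3→4]: (102.8+87.0)/2 × 1 = 94.9
  [4→4.5]: (87.0+79.0)/2 × 0.5 = 41.5
  [4.5→4.75]: (79.0+75.2)/2 × 0.25 = 19.275
  Sum = 404.875 µg/L·h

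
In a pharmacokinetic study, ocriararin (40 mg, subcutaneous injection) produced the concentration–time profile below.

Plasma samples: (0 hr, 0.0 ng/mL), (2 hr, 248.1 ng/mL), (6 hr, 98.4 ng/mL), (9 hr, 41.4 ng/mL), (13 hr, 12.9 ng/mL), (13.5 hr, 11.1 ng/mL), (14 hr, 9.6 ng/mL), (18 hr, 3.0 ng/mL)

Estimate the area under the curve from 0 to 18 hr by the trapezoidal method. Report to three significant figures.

AUC = 1300 ng/mL·hr

Trapezoidal AUC_0→18:
  [0→2]: (0.0+248.1)/2 × 2 = 248.1
  [2→6]: (248.1+98.4)/2 × 4 = 693.0
  [6→9]: (98.4+41.4)/2 × 3 = 209.7
  [9→13]: (41.4+12.9)/2 × 4 = 108.6
  [13→13.5]: (12.9+11.1)/2 × 0.5 = 6.0
  [13.5→14]: (11.1+9.6)/2 × 0.5 = 5.175
  [14→18]: (9.6+3.0)/2 × 4 = 25.2
  Sum = 1295.775 ng/mL·hr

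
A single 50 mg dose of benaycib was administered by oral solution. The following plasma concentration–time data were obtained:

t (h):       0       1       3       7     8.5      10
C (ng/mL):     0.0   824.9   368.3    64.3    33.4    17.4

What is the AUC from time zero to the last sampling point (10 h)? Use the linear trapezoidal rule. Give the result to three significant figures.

AUC = 2580 ng/mL·h

Trapezoidal AUC_0→10:
  [0→1]: (0.0+824.9)/2 × 1 = 412.45
  [1→3]: (824.9+368.3)/2 × 2 = 1193.2
  [3→7]: (368.3+64.3)/2 × 4 = 865.2
  [7→8.5]: (64.3+33.4)/2 × 1.5 = 73.275
  [8.5→10]: (33.4+17.4)/2 × 1.5 = 38.1
  Sum = 2582.225 ng/mL·h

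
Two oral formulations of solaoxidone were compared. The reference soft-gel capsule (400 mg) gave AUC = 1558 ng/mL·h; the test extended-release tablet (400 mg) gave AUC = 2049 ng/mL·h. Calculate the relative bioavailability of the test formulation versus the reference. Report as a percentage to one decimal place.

F_rel = 131.5%

F_rel = (AUC_test/D_test) / (AUC_ref/D_ref)
      = (2049/400) / (1558/400)
      = 5.1225 / 3.895 = 1.3151 = 131.51%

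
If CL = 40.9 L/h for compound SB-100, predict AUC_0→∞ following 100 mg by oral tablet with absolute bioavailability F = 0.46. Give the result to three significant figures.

AUC = 1.12 mg/L·h

AUC_0→∞ = F × Dose / CL
        = 0.46 × 100 / 40.9 = 1.12469 mg/L·h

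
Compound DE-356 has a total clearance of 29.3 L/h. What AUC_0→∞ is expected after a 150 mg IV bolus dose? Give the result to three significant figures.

AUC = 5.12 mg/L·h

AUC_0→∞ = Dose_iv / CL
        = 150 / 29.3 = 5.11945 mg/L·h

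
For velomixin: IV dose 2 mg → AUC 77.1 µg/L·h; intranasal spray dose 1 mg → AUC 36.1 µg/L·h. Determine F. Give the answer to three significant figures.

F = (AUC_ev / D_ev) / (AUC_iv / D_iv)
  = (36.1/1) / (77.1/2)
  = 36.1 / 38.55 = 0.9364

F = 0.936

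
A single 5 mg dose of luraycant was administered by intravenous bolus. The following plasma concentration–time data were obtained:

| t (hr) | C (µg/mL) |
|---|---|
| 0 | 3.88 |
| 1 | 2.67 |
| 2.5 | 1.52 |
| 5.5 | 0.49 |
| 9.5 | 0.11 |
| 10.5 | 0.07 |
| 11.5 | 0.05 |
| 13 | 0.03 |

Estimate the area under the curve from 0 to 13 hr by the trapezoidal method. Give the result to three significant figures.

AUC = 10.8 µg/mL·hr

Trapezoidal AUC_0→13:
  [0→1]: (3.88+2.67)/2 × 1 = 3.275
  [1→2.5]: (2.67+1.52)/2 × 1.5 = 3.1425
  [2.5→5.5]: (1.52+0.49)/2 × 3 = 3.015
  [5.5→9.5]: (0.49+0.11)/2 × 4 = 1.2
  [9.5→10.5]: (0.11+0.07)/2 × 1 = 0.09
  [10.5→11.5]: (0.07+0.05)/2 × 1 = 0.06
  [11.5→13]: (0.05+0.03)/2 × 1.5 = 0.06
  Sum = 10.8425 µg/mL·hr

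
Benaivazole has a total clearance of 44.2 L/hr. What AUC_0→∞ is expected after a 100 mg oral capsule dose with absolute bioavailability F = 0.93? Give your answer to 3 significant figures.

AUC = 2.10 mg/L·hr

AUC_0→∞ = F × Dose / CL
        = 0.93 × 100 / 44.2 = 2.10407 mg/L·hr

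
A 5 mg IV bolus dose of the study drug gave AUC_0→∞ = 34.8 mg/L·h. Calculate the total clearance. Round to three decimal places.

CL = Dose_iv / AUC_0→∞
   = 5 / 34.8 = 0.143678 L/h

CL = 0.144 L/h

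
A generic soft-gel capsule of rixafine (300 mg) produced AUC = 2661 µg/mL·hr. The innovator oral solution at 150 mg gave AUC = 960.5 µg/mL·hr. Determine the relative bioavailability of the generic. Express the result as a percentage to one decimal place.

F_rel = (AUC_test/D_test) / (AUC_ref/D_ref)
      = (2661/300) / (960.5/150)
      = 8.87 / 6.40333 = 1.3852 = 138.52%

F_rel = 138.5%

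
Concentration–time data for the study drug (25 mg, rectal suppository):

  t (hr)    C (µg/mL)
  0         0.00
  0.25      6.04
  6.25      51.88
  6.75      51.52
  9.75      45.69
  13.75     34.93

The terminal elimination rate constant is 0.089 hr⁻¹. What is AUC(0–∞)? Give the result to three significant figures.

Trapezoidal AUC_0→13.75:
  [0→0.25]: (0.00+6.04)/2 × 0.25 = 0.755
  [0.25→6.25]: (6.04+51.88)/2 × 6 = 173.76
  [6.25→6.75]: (51.88+51.52)/2 × 0.5 = 25.85
  [6.75→9.75]: (51.52+45.69)/2 × 3 = 145.815
  [9.75→13.75]: (45.69+34.93)/2 × 4 = 161.24
  Sum = 507.42 µg/mL·hr
Extrapolated tail: C_last / k_e = 34.93 / 0.089 = 392.472
AUC_0→∞ = 507.42 + 392.472 = 899.892 µg/mL·hr

AUC = 900 µg/mL·hr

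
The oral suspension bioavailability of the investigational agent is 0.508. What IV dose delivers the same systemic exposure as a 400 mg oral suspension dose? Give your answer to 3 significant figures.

D_iv = 203 mg

Systemic exposure from an extravascular dose = F × D_ev, so the equivalent IV dose is F × D_ev.
D_iv = F × D_ev = 0.508 × 400 = 203.2 mg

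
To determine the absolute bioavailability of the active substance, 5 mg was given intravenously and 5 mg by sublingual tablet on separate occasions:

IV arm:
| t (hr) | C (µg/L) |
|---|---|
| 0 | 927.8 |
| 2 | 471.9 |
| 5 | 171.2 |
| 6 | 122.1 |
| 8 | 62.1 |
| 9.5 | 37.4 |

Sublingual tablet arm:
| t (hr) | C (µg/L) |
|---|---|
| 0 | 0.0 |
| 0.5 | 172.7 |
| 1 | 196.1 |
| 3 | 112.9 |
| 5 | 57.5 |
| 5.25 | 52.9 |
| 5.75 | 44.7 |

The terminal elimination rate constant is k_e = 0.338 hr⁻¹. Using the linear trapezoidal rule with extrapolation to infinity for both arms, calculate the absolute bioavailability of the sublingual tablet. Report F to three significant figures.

Trapezoidal AUC_0→9.5 (IV):
  [0→2]: (927.8+471.9)/2 × 2 = 1399.7
  [2→5]: (471.9+171.2)/2 × 3 = 964.65
  [5→6]: (171.2+122.1)/2 × 1 = 146.65
  [6→8]: (122.1+62.1)/2 × 2 = 184.2
  [8→9.5]: (62.1+37.4)/2 × 1.5 = 74.625
  Sum = 2769.825 µg/L·hr
IV tail: 37.4/0.338 = 110.651; AUC_iv,0→∞ = 2769.825 + 110.651 = 2880.476 µg/L·hr
Trapezoidal AUC_0→5.75 (sublingual tablet):
  [0→0.5]: (0.0+172.7)/2 × 0.5 = 43.175
  [0.5→1]: (172.7+196.1)/2 × 0.5 = 92.2
  [1→3]: (196.1+112.9)/2 × 2 = 309.0
  [3→5]: (112.9+57.5)/2 × 2 = 170.4
  [5→5.25]: (57.5+52.9)/2 × 0.25 = 13.8
  [5.25→5.75]: (52.9+44.7)/2 × 0.5 = 24.4
  Sum = 652.975 µg/L·hr
sublingual tablet tail: 44.7/0.338 = 132.249; AUC_ev,0→∞ = 652.975 + 132.249 = 785.224 µg/L·hr
F = (AUC_ev/D_ev)/(AUC_iv/D_iv) = (785.224/5)/(2880.476/5) = 157.0448/576.0952 = 0.2726

F = 0.273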